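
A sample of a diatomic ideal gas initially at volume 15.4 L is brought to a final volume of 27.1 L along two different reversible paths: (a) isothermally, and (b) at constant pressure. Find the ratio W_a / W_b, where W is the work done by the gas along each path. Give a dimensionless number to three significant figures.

Path (a) isothermal: W = P₁V₁ ln(V₂/V₁) → W_a/(P₁V₁) = 0.5652.
Path (b) isobaric: W = P₁(V₂ − V₁) → W_b/(P₁V₁) = 0.7597.
W_a / W_b = 0.5652 / 0.7597 = 0.7439.

W_a / W_b ≈ 0.744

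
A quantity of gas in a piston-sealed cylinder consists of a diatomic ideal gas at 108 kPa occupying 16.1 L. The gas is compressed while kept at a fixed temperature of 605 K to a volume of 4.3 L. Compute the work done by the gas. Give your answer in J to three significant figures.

Isothermal: W = nRT ln(V₂/V₁) = P₁V₁ ln(V₂/V₁).
P₁V₁ = (108 kPa)(16.1 L) = 1739 J.
W = 1739 × ln(4.3/16.1) = 1739 × -1.32
W_by_gas = -2296 J.

W ≈ -2300 J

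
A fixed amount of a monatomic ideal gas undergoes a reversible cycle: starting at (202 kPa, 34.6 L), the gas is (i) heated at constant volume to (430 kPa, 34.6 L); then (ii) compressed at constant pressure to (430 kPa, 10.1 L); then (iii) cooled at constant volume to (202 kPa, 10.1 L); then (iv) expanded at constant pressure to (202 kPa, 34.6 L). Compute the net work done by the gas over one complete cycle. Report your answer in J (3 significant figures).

W_net ≈ -5590 J

Constant-volume legs do no work.
W(ii) = (430)(10.1 − 34.6) = -10535 J; W(iv) = (202)(34.6 − 10.1) = 4949 J.
W_net = -10535 + 4949 = -5586 J (the counter-clockwise enclosed area).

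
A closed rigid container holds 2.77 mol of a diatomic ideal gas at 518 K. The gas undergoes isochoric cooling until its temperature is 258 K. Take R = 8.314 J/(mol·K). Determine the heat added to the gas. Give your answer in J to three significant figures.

Q ≈ -15000 J

Constant volume ⇒ W = 0, so Q = ΔU = nCᵥΔT with Cᵥ = 5R/2 = 20.79 J/(mol·K).
ΔU = (2.77)(20.79)(258 − 518) = -14969 J.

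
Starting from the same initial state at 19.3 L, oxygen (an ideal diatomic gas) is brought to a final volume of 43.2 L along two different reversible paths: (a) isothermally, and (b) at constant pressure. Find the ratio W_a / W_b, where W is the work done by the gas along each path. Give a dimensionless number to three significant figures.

W_a / W_b ≈ 0.651

Path (a) isothermal: W = P₁V₁ ln(V₂/V₁) → W_a/(P₁V₁) = 0.8057.
Path (b) isobaric: W = P₁(V₂ − V₁) → W_b/(P₁V₁) = 1.238.
W_a / W_b = 0.8057 / 1.238 = 0.6507.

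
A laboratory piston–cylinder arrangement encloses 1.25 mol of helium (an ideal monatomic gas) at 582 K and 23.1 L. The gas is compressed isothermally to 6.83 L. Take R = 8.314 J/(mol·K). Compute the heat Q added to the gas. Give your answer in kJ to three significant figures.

Isothermal ⇒ ΔU = 0, so Q = W = nRT ln(V₂/V₁).
Q = (1.25)(8.314)(582) ln(6.83/23.1) = 6048 × -1.219 = -7370 J.

Q ≈ -7.37 kJ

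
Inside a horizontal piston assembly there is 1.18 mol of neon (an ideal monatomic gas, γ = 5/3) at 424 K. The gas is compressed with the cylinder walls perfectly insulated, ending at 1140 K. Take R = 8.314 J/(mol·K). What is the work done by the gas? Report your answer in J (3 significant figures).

Adiabatic ⇒ Q = 0, so W_by = −ΔU = nCᵥ(T₁ − T₂).
Cᵥ = 3R/2 = 12.47 J/(mol·K).
W = (1.18)(12.47)(424 − 1140) = -10536 J.

W ≈ -10500 J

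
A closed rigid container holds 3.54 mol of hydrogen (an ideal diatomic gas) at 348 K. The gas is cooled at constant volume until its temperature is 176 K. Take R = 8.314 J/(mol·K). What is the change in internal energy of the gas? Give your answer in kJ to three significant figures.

Constant volume ⇒ W = 0, so Q = ΔU = nCᵥΔT with Cᵥ = 5R/2 = 20.79 J/(mol·K).
ΔU = (3.54)(20.79)(176 − 348) = -12656 J.

ΔU ≈ -12.7 kJ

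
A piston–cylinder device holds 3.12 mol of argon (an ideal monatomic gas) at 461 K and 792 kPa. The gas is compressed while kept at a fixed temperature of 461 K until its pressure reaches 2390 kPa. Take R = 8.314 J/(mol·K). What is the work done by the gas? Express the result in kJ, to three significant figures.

W ≈ -13.2 kJ

Isothermal process: W = nRT ln(V₂/V₁) = nRT ln(P₁/P₂).
W = (3.12)(8.314)(461) × ln(792/2390)
  = 11958 × ln(0.3314) = 11958 × -1.104
W_by_gas = -13208 J.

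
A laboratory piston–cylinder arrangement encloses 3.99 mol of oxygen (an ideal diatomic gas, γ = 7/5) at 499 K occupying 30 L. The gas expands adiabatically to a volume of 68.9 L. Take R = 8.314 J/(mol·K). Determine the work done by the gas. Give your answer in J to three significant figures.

W ≈ 11700 J

Adiabatic: TV^(γ−1) = const with γ = 7/5.
T₂ = T₁ (V₁/V₂)^(γ−1) = 499 × (30/68.9)^0.4 = 499 × 0.7171 = 357.8 K.
W_by = nCᵥ(T₁ − T₂) = (3.99)(20.79)(499 − 357.8) = 11709 J.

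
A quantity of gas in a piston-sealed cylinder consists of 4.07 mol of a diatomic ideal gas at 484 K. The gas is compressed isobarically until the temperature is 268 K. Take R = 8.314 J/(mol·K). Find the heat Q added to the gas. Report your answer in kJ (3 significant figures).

Q ≈ -25.6 kJ

Isobaric: W = nRΔT = (4.07)(8.314)(-216) = -7309 J.
ΔU = nCᵥΔT with Cᵥ = 5R/2: ΔU = (4.07)(20.79)(-216) = -18273 J.
Q = ΔU + W = -18273 − 7309 = -25582 J.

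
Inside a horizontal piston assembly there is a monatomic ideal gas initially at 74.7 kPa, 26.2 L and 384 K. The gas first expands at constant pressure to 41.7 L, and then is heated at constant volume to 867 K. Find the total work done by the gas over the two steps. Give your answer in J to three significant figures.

Step 1 (isobaric): W = PΔV = (74.7 kPa)(41.7 − 26.2 L) = 1158 J.
Step 2 (isochoric): W = 0 (constant volume).
W_total = 1158 + 0 = 1158 J.

W_total ≈ 1160 J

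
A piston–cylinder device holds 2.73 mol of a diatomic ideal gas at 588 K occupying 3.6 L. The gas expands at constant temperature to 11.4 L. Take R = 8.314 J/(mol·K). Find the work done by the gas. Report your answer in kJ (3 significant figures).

Isothermal: W = nRT ln(V₂/V₁).
W = (2.73)(8.314)(588) × ln(11.4/3.6)
  = 13346 × 1.153
W_by_gas = 15384 J.

W ≈ 15.4 kJ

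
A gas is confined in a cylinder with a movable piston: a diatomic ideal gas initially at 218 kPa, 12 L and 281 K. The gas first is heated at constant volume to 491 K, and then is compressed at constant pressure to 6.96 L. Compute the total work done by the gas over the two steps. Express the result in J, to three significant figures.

W_total ≈ -1920 J

Step 1 (isochoric): W = 0 (constant volume).
After step 1: P = 380.9 kPa (V unchanged).
Step 2 (isobaric): W = PΔV = (380.9 kPa)(6.96 − 12 L) = -1920 J.
W_total = 0 − 1920 = -1920 J.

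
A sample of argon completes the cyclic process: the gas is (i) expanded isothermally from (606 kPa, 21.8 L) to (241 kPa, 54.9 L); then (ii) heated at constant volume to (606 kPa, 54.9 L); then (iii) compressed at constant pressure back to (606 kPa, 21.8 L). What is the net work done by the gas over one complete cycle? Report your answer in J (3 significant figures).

W_net ≈ -7860 J

Leg (i): W = PᵢVᵢ ln(V_f/Vᵢ) = (13211) ln(54.9/21.8) = 12202 J.
Leg (ii): W = 0.
Leg (iii): W = PΔV = (606)(21.8 − 54.9) = -20059 J.
W_net = 12202 − 20059 = -7857 J.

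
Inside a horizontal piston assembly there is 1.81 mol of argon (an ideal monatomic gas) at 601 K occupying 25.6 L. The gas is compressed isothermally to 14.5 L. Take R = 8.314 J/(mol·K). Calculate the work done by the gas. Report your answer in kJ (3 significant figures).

W ≈ -5.14 kJ

Isothermal: W = nRT ln(V₂/V₁).
W = (1.81)(8.314)(601) × ln(14.5/25.6)
  = 9044 × -0.5684
W_by_gas = -5141 J.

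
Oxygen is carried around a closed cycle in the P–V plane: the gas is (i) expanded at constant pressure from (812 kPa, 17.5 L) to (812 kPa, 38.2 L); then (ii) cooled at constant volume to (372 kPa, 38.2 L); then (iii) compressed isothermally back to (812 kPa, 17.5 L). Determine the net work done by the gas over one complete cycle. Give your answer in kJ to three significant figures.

Leg (i): W = PΔV = (812)(38.2 − 17.5) = 16808 J.
Leg (ii): W = 0.
Leg (iii): W = PᵢVᵢ ln(V_f/Vᵢ) = (14210) ln(17.5/38.2) = -11093 J.
W_net = 16808 − 11093 = 5715 J.

W_net ≈ 5.72 kJ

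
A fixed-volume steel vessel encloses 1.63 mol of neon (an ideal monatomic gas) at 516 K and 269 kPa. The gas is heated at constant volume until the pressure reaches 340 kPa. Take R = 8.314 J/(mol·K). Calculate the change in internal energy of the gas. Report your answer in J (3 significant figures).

ΔU ≈ 2770 J

Constant volume ⇒ W = 0, so Q = ΔU = nCᵥΔT with Cᵥ = 3R/2 = 12.47 J/(mol·K).
At constant V, T₂/T₁ = P₂/P₁ ⇒ ΔT = T₁(P₂/P₁ − 1) = 516·(340/269 − 1) = 136.2 K.
ΔU = (1.63)(12.47)(136.2) = 2769 J.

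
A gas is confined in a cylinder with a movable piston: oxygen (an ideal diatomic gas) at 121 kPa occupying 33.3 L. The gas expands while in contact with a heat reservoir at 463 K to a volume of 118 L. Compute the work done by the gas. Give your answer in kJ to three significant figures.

W ≈ 5.10 kJ

Isothermal: W = nRT ln(V₂/V₁) = P₁V₁ ln(V₂/V₁).
P₁V₁ = (121 kPa)(33.3 L) = 4029 J.
W = 4029 × ln(118/33.3) = 4029 × 1.265
W_by_gas = 5098 J.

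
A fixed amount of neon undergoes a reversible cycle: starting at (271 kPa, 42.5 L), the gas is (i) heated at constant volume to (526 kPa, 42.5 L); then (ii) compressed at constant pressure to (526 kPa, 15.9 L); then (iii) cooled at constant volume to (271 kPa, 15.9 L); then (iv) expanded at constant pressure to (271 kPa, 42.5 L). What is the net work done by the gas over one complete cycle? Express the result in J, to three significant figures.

Constant-volume legs do no work.
W(ii) = (526)(15.9 − 42.5) = -13992 J; W(iv) = (271)(42.5 − 15.9) = 7209 J.
W_net = -13992 + 7209 = -6783 J (the counter-clockwise enclosed area).

W_net ≈ -6780 J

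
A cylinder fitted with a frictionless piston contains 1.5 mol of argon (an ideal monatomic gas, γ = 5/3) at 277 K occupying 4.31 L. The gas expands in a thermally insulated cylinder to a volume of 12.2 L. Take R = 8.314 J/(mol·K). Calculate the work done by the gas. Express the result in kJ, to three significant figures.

W ≈ 2.59 kJ

Adiabatic: TV^(γ−1) = const with γ = 5/3.
T₂ = T₁ (V₁/V₂)^(γ−1) = 277 × (4.31/12.2)^0.667 = 277 × 0.4997 = 138.4 K.
W_by = nCᵥ(T₁ − T₂) = (1.5)(12.47)(277 − 138.4) = 2592 J.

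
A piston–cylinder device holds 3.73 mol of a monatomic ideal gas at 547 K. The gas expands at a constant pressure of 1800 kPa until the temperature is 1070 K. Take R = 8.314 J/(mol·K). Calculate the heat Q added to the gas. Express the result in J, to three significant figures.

Isobaric: W = nRΔT = (3.73)(8.314)(523) = 16219 J.
ΔU = nCᵥΔT with Cᵥ = 3R/2: ΔU = (3.73)(12.47)(523) = 24328 J.
Q = ΔU + W = 24328 + 16219 = 40547 J.

Q ≈ 40500 J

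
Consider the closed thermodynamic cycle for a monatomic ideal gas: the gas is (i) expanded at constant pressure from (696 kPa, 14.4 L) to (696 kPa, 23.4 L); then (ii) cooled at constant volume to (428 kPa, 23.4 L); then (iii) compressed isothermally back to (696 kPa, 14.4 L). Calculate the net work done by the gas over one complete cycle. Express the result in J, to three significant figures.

Leg (i): W = PΔV = (696)(23.4 − 14.4) = 6264 J.
Leg (ii): W = 0.
Leg (iii): W = PᵢVᵢ ln(V_f/Vᵢ) = (10015) ln(14.4/23.4) = -4862 J.
W_net = 6264 − 4862 = 1402 J.

W_net ≈ 1400 J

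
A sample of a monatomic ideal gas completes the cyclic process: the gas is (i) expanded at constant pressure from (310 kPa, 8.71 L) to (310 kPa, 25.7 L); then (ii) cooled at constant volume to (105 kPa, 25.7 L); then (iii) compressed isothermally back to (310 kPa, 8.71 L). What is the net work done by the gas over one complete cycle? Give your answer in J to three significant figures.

Leg (i): W = PΔV = (310)(25.7 − 8.71) = 5267 J.
Leg (ii): W = 0.
Leg (iii): W = PᵢVᵢ ln(V_f/Vᵢ) = (2698) ln(8.71/25.7) = -2920 J.
W_net = 5267 − 2920 = 2347 J.

W_net ≈ 2350 J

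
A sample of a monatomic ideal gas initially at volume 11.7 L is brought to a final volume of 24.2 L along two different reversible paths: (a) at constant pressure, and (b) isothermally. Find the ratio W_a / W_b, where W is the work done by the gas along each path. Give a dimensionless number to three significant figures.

W_a / W_b ≈ 1.47

Path (a) isobaric: W = P₁(V₂ − V₁) → W_a/(P₁V₁) = 1.068.
Path (b) isothermal: W = P₁V₁ ln(V₂/V₁) → W_b/(P₁V₁) = 0.7268.
W_a / W_b = 1.068 / 0.7268 = 1.47.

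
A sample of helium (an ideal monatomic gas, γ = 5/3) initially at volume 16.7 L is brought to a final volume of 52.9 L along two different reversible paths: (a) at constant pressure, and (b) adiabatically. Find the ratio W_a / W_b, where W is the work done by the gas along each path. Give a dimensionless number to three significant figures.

Path (a) isobaric: W = P₁(V₂ − V₁) → W_a/(P₁V₁) = 2.168.
Path (b) adiabatic: W = P₁V₁(1 − (V₁/V₂)^(γ−1))/(γ−1) → W_b/(P₁V₁) = 0.8046.
W_a / W_b = 2.168 / 0.8046 = 2.694.

W_a / W_b ≈ 2.69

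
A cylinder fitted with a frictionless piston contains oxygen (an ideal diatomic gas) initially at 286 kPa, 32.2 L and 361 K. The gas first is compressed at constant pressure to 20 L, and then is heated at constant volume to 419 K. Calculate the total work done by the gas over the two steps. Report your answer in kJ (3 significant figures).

W_total ≈ -3.49 kJ

Step 1 (isobaric): W = PΔV = (286 kPa)(20 − 32.2 L) = -3489 J.
Step 2 (isochoric): W = 0 (constant volume).
W_total = -3489 + 0 = -3489 J.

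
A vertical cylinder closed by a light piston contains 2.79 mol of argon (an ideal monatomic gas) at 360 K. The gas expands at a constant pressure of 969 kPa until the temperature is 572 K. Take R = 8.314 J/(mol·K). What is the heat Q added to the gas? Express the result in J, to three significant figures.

Isobaric: W = nRΔT = (2.79)(8.314)(212) = 4918 J.
ΔU = nCᵥΔT with Cᵥ = 3R/2: ΔU = (2.79)(12.47)(212) = 7376 J.
Q = ΔU + W = 7376 + 4918 = 12294 J.

Q ≈ 12300 J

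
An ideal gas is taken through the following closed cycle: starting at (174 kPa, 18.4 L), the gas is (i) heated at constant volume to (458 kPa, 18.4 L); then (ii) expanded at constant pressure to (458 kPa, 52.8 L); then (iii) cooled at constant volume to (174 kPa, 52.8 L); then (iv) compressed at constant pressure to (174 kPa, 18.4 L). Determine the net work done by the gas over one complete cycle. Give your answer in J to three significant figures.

Constant-volume legs do no work.
W(ii) = (458)(52.8 − 18.4) = 15755 J; W(iv) = (174)(18.4 − 52.8) = -5986 J.
W_net = 15755 − 5986 = 9770 J (the clockwise enclosed area).

W_net ≈ 9770 J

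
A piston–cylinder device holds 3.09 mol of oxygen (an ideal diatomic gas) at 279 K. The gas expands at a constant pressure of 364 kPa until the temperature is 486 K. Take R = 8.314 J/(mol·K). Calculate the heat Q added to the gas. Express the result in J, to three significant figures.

Isobaric: W = nRΔT = (3.09)(8.314)(207) = 5318 J.
ΔU = nCᵥΔT with Cᵥ = 5R/2: ΔU = (3.09)(20.79)(207) = 13295 J.
Q = ΔU + W = 13295 + 5318 = 18613 J.

Q ≈ 18600 J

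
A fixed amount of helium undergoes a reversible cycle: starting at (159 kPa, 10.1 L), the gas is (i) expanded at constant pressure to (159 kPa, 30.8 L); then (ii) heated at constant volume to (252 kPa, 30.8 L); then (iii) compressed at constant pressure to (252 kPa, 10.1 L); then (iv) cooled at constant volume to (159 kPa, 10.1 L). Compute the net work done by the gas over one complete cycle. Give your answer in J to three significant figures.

W_net ≈ -1930 J

Constant-volume legs do no work.
W(i) = (159)(30.8 − 10.1) = 3291 J; W(iii) = (252)(10.1 − 30.8) = -5216 J.
W_net = 3291 − 5216 = -1925 J (the counter-clockwise enclosed area).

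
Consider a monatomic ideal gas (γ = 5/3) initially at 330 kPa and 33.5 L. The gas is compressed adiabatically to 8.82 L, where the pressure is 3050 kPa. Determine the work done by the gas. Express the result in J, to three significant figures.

Adiabatic: W = (P₁V₁ − P₂V₂)/(γ − 1) with γ = 5/3.
P₁V₁ = 11055 J, P₂V₂ = 26901 J.
W = (11055 − 26901) / 0.6667 = -23769 J.

W ≈ -23800 J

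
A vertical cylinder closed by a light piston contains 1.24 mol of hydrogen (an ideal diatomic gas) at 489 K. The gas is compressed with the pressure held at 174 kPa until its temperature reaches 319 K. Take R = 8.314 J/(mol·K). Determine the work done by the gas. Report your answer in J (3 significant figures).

Isobaric: W = P ΔV = nR ΔT.
W = (1.24)(8.314)(319 − 489) = -1753 J.

W ≈ -1750 J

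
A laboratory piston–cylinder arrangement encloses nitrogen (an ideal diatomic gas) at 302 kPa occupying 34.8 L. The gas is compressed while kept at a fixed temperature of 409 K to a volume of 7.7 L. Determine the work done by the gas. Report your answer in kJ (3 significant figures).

Isothermal: W = nRT ln(V₂/V₁) = P₁V₁ ln(V₂/V₁).
P₁V₁ = (302 kPa)(34.8 L) = 10510 J.
W = 10510 × ln(7.7/34.8) = 10510 × -1.508
W_by_gas = -15853 J.

W ≈ -15.9 kJ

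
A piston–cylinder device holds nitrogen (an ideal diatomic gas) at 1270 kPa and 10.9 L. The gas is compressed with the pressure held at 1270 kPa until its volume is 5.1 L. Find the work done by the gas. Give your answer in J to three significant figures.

Isobaric: W = P ΔV.
W = (1270 kPa)(5.1 − 10.9 L) = (1270)(-5.8) = -7366 J.

W ≈ -7370 J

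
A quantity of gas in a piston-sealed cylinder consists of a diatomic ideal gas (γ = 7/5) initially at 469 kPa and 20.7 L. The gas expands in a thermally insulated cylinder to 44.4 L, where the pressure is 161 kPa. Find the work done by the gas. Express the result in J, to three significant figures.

W ≈ 6400 J

Adiabatic: W = (P₁V₁ − P₂V₂)/(γ − 1) with γ = 7/5.
P₁V₁ = 9708 J, P₂V₂ = 7148 J.
W = (9708 − 7148) / 0.4 = 6400 J.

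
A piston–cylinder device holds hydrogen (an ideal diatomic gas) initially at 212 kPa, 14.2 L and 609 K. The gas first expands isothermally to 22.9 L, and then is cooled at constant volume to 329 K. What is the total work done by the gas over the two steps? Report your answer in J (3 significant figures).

Step 1 (isothermal): W = P₁V₁ ln(V₂/V₁) = (3010) ln(22.9/14.2) = 1439 J.
Step 2 (isochoric): W = 0 (constant volume).
W_total = 1439 + 0 = 1439 J.

W_total ≈ 1440 J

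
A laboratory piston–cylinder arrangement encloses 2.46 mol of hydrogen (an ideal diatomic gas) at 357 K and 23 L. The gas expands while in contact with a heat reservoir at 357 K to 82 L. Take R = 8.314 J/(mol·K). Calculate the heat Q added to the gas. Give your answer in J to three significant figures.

Q ≈ 9280 J

Isothermal ⇒ ΔU = 0, so Q = W = nRT ln(V₂/V₁).
Q = (2.46)(8.314)(357) ln(82/23) = 7302 × 1.271 = 9282 J.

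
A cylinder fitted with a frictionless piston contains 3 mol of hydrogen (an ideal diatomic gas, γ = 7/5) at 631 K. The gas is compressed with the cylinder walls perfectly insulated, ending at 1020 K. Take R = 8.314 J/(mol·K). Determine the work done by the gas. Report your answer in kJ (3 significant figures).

W ≈ -24.3 kJ

Adiabatic ⇒ Q = 0, so W_by = −ΔU = nCᵥ(T₁ − T₂).
Cᵥ = 5R/2 = 20.79 J/(mol·K).
W = (3)(20.79)(631 − 1020) = -24256 J.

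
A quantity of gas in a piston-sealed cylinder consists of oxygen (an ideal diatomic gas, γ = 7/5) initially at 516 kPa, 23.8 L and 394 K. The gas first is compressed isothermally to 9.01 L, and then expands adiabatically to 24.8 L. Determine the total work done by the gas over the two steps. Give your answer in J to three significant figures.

W_total ≈ -1700 J

Step 1 (isothermal): W = P₁V₁ ln(V₂/V₁) = (12281) ln(9.01/23.8) = -11929 J.
After step 1: P = 1363 kPa, V = 9.01 L, T = 394 K.
Step 2 (adiabatic): W = (P₁V₁ − P₂V₂)/(γ−1) = (12281 − 8191)/0.4 = 10225 J.
W_total = -11929 + 10225 = -1704 J.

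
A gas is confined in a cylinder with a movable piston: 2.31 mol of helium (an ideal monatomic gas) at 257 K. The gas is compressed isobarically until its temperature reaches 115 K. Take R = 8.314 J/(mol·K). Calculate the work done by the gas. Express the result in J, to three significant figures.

W ≈ -2730 J

Isobaric: W = P ΔV = nR ΔT.
W = (2.31)(8.314)(115 − 257) = -2727 J.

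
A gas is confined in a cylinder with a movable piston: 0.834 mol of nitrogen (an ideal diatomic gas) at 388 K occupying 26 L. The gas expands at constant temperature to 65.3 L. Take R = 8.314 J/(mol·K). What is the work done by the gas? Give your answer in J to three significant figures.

Isothermal: W = nRT ln(V₂/V₁).
W = (0.834)(8.314)(388) × ln(65.3/26)
  = 2690 × 0.9209
W_by_gas = 2478 J.

W ≈ 2480 J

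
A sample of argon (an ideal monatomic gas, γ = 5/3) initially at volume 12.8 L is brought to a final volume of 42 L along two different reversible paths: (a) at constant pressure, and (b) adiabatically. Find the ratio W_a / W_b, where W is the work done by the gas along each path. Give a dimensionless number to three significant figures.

Path (a) isobaric: W = P₁(V₂ − V₁) → W_a/(P₁V₁) = 2.281.
Path (b) adiabatic: W = P₁V₁(1 − (V₁/V₂)^(γ−1))/(γ−1) → W_b/(P₁V₁) = 0.8207.
W_a / W_b = 2.281 / 0.8207 = 2.78.

W_a / W_b ≈ 2.78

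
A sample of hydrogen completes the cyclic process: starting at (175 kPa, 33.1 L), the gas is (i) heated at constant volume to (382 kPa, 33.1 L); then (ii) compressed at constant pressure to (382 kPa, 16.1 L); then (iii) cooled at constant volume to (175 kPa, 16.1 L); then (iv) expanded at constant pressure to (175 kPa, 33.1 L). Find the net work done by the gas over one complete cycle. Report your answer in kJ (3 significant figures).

W_net ≈ -3.52 kJ

Constant-volume legs do no work.
W(ii) = (382)(16.1 − 33.1) = -6494 J; W(iv) = (175)(33.1 − 16.1) = 2975 J.
W_net = -6494 + 2975 = -3519 J (the counter-clockwise enclosed area).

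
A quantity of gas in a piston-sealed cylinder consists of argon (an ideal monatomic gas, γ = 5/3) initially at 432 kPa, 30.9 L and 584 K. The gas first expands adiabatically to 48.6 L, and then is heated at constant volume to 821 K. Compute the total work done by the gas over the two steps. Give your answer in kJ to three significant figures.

W_total ≈ 5.22 kJ

Step 1 (adiabatic): W = (P₁V₁ − P₂V₂)/(γ−1) = (13349 − 9870)/0.667 = 5218 J.
Step 2 (isochoric): W = 0 (constant volume).
W_total = 5218 + 0 = 5218 J.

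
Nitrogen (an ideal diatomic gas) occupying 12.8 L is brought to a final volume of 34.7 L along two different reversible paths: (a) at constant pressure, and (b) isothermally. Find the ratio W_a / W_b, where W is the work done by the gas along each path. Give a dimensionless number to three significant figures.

Path (a) isobaric: W = P₁(V₂ − V₁) → W_a/(P₁V₁) = 1.711.
Path (b) isothermal: W = P₁V₁ ln(V₂/V₁) → W_b/(P₁V₁) = 0.9973.
W_a / W_b = 1.711 / 0.9973 = 1.716.

W_a / W_b ≈ 1.72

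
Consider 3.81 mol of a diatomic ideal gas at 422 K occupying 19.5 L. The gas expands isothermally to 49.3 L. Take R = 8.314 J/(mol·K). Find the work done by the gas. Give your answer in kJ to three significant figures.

W ≈ 12.4 kJ

Isothermal: W = nRT ln(V₂/V₁).
W = (3.81)(8.314)(422) × ln(49.3/19.5)
  = 13367 × 0.9275
W_by_gas = 12398 J.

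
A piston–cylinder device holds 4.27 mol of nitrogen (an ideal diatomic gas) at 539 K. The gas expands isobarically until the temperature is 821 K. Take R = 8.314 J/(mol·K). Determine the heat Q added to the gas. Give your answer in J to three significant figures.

Isobaric: W = nRΔT = (4.27)(8.314)(282) = 10011 J.
ΔU = nCᵥΔT with Cᵥ = 5R/2: ΔU = (4.27)(20.79)(282) = 25028 J.
Q = ΔU + W = 25028 + 10011 = 35039 J.

Q ≈ 35000 J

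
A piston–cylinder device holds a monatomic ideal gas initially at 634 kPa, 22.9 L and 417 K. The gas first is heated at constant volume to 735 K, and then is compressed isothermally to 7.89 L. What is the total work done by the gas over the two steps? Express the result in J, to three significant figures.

W_total ≈ -27300 J

Step 1 (isochoric): W = 0 (constant volume).
After step 1: P = 1117 kPa (V unchanged).
Step 2 (isothermal): W = P₁V₁ ln(V₂/V₁) = (25590) ln(7.89/22.9) = -27268 J.
W_total = 0 − 27268 = -27268 J.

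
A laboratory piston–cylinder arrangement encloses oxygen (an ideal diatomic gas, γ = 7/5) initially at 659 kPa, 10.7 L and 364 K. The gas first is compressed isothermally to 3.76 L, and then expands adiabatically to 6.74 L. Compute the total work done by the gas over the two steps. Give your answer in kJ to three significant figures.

W_total ≈ -3.70 kJ

Step 1 (isothermal): W = P₁V₁ ln(V₂/V₁) = (7051) ln(3.76/10.7) = -7374 J.
After step 1: P = 1875 kPa, V = 3.76 L, T = 364 K.
Step 2 (adiabatic): W = (P₁V₁ − P₂V₂)/(γ−1) = (7051 − 5583)/0.4 = 3670 J.
W_total = -7374 + 3670 = -3704 J.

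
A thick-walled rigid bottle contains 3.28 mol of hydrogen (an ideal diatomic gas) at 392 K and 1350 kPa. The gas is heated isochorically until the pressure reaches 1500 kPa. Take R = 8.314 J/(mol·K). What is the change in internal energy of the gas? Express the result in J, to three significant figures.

Constant volume ⇒ W = 0, so Q = ΔU = nCᵥΔT with Cᵥ = 5R/2 = 20.79 J/(mol·K).
At constant V, T₂/T₁ = P₂/P₁ ⇒ ΔT = T₁(P₂/P₁ − 1) = 392·(1500/1350 − 1) = 43.56 K.
ΔU = (3.28)(20.79)(43.56) = 2969 J.

ΔU ≈ 2970 J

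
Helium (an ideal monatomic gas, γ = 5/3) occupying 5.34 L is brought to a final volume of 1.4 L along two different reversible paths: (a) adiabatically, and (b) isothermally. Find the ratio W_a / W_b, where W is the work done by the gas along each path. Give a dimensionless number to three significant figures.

Path (a) adiabatic: W = P₁V₁(1 − (V₁/V₂)^(γ−1))/(γ−1) → W_a/(P₁V₁) = -2.162.
Path (b) isothermal: W = P₁V₁ ln(V₂/V₁) → W_b/(P₁V₁) = -1.339.
W_a / W_b = -2.162 / -1.339 = 1.615.

W_a / W_b ≈ 1.61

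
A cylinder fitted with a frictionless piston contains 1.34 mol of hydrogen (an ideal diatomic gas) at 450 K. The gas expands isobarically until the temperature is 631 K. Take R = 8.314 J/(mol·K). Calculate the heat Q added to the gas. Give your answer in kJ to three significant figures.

Isobaric: W = nRΔT = (1.34)(8.314)(181) = 2016 J.
ΔU = nCᵥΔT with Cᵥ = 5R/2: ΔU = (1.34)(20.79)(181) = 5041 J.
Q = ΔU + W = 5041 + 2016 = 7058 J.

Q ≈ 7.06 kJ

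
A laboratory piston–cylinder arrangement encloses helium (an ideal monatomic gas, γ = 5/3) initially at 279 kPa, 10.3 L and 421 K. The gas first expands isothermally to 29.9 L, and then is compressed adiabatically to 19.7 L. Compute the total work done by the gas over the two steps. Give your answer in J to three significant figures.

W_total ≈ 1680 J

Step 1 (isothermal): W = P₁V₁ ln(V₂/V₁) = (2874) ln(29.9/10.3) = 3063 J.
After step 1: P = 96.11 kPa, V = 29.9 L, T = 421 K.
Step 2 (adiabatic): W = (P₁V₁ − P₂V₂)/(γ−1) = (2874 − 3795)/0.667 = -1382 J.
W_total = 3063 − 1382 = 1680 J.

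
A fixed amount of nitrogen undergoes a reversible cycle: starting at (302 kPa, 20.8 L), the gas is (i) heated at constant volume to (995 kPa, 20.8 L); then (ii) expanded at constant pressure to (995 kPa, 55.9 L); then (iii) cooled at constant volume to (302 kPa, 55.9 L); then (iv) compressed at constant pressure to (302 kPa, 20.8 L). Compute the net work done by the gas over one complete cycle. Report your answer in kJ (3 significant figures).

Constant-volume legs do no work.
W(ii) = (995)(55.9 − 20.8) = 34924 J; W(iv) = (302)(20.8 − 55.9) = -10600 J.
W_net = 34924 − 10600 = 24324 J (the clockwise enclosed area).

W_net ≈ 24.3 kJ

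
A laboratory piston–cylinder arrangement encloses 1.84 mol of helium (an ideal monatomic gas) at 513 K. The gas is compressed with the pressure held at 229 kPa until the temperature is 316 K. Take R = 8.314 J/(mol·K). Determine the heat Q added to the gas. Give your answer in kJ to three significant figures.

Isobaric: W = nRΔT = (1.84)(8.314)(-197) = -3014 J.
ΔU = nCᵥΔT with Cᵥ = 3R/2: ΔU = (1.84)(12.47)(-197) = -4520 J.
Q = ΔU + W = -4520 − 3014 = -7534 J.

Q ≈ -7.53 kJ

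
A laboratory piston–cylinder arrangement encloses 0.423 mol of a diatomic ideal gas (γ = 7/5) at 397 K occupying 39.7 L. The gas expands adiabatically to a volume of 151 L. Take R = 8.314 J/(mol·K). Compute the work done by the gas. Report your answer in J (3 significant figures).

Adiabatic: TV^(γ−1) = const with γ = 7/5.
T₂ = T₁ (V₁/V₂)^(γ−1) = 397 × (39.7/151)^0.4 = 397 × 0.586 = 232.7 K.
W_by = nCᵥ(T₁ − T₂) = (0.423)(20.79)(397 − 232.7) = 1445 J.

W ≈ 1440 J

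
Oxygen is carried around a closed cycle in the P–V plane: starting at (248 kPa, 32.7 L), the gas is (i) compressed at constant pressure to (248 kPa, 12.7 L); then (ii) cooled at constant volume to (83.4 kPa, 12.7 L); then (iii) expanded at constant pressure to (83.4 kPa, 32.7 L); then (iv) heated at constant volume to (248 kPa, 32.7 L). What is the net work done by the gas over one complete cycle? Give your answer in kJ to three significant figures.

W_net ≈ -3.29 kJ

Constant-volume legs do no work.
W(i) = (248)(12.7 − 32.7) = -4960 J; W(iii) = (83.4)(32.7 − 12.7) = 1668 J.
W_net = -4960 + 1668 = -3292 J (the counter-clockwise enclosed area).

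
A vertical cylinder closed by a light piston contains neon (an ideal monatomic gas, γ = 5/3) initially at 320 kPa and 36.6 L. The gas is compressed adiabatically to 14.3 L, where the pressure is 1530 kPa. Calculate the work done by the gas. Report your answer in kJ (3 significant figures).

W ≈ -15.3 kJ

Adiabatic: W = (P₁V₁ − P₂V₂)/(γ − 1) with γ = 5/3.
P₁V₁ = 11712 J, P₂V₂ = 21879 J.
W = (11712 − 21879) / 0.6667 = -15250 J.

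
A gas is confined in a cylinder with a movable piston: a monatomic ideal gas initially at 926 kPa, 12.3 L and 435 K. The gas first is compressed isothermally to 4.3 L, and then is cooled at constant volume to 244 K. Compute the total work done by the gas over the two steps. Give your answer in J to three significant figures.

Step 1 (isothermal): W = P₁V₁ ln(V₂/V₁) = (11390) ln(4.3/12.3) = -11971 J.
Step 2 (isochoric): W = 0 (constant volume).
W_total = -11971 + 0 = -11971 J.

W_total ≈ -12000 J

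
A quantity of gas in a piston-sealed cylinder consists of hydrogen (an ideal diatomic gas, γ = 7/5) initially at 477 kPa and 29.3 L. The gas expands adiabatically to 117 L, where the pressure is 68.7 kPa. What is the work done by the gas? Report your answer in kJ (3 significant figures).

W ≈ 14.8 kJ

Adiabatic: W = (P₁V₁ − P₂V₂)/(γ − 1) with γ = 7/5.
P₁V₁ = 13976 J, P₂V₂ = 8038 J.
W = (13976 − 8038) / 0.4 = 14846 J.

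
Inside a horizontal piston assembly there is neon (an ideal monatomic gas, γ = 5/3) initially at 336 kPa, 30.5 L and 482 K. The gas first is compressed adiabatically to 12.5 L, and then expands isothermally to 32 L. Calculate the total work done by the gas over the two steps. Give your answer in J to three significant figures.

W_total ≈ 4970 J

Step 1 (adiabatic): W = (P₁V₁ − P₂V₂)/(γ−1) = (10248 − 18574)/0.667 = -12489 J.
After step 1: P = 1486 kPa, V = 12.5 L, T = 873.6 K.
Step 2 (isothermal): W = P₁V₁ ln(V₂/V₁) = (18574) ln(32/12.5) = 17459 J.
W_total = -12489 + 17459 = 4971 J.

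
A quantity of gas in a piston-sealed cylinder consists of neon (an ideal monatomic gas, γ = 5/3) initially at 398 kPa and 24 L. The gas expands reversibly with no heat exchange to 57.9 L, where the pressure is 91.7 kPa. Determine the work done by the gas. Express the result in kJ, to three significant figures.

Adiabatic: W = (P₁V₁ − P₂V₂)/(γ − 1) with γ = 5/3.
P₁V₁ = 9552 J, P₂V₂ = 5309 J.
W = (9552 − 5309) / 0.6667 = 6364 J.

W ≈ 6.36 kJ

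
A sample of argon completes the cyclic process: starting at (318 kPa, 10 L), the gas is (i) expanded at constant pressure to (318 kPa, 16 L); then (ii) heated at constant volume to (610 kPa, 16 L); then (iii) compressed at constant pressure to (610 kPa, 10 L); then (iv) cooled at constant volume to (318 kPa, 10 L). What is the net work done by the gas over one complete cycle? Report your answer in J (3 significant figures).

W_net ≈ -1750 J

Constant-volume legs do no work.
W(i) = (318)(16 − 10) = 1908 J; W(iii) = (610)(10 − 16) = -3660 J.
W_net = 1908 − 3660 = -1752 J (the counter-clockwise enclosed area).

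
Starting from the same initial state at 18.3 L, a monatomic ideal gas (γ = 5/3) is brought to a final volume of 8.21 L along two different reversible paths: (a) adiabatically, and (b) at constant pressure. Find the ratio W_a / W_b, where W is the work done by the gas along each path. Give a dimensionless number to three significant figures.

Path (a) adiabatic: W = P₁V₁(1 − (V₁/V₂)^(γ−1))/(γ−1) → W_a/(P₁V₁) = -1.06.
Path (b) isobaric: W = P₁(V₂ − V₁) → W_b/(P₁V₁) = -0.5514.
W_a / W_b = -1.06 / -0.5514 = 1.922.

W_a / W_b ≈ 1.92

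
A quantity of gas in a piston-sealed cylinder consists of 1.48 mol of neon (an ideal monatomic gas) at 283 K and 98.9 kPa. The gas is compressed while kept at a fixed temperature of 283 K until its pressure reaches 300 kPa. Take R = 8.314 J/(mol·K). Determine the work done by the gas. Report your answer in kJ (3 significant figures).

W ≈ -3.86 kJ

Isothermal process: W = nRT ln(V₂/V₁) = nRT ln(P₁/P₂).
W = (1.48)(8.314)(283) × ln(98.9/300)
  = 3482 × ln(0.3297) = 3482 × -1.11
W_by_gas = -3864 J.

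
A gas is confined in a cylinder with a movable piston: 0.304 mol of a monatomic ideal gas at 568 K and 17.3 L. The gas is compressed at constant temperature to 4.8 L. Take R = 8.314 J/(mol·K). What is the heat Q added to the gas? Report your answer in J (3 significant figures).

Isothermal ⇒ ΔU = 0, so Q = W = nRT ln(V₂/V₁).
Q = (0.304)(8.314)(568) ln(4.8/17.3) = 1436 × -1.282 = -1841 J.

Q ≈ -1840 J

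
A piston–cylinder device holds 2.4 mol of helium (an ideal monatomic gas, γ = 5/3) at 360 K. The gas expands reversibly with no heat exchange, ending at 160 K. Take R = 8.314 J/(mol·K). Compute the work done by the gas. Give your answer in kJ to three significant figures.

Adiabatic ⇒ Q = 0, so W_by = −ΔU = nCᵥ(T₁ − T₂).
Cᵥ = 3R/2 = 12.47 J/(mol·K).
W = (2.4)(12.47)(360 − 160) = 5986 J.

W ≈ 5.99 kJ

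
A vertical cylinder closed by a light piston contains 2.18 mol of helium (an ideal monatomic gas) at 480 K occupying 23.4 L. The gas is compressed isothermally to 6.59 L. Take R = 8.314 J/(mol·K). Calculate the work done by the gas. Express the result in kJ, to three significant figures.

W ≈ -11.0 kJ

Isothermal: W = nRT ln(V₂/V₁).
W = (2.18)(8.314)(480) × ln(6.59/23.4)
  = 8700 × -1.267
W_by_gas = -11024 J.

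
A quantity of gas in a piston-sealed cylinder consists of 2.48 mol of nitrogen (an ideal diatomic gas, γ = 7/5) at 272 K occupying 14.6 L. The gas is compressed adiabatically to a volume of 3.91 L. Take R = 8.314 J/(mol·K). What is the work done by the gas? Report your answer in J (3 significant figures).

W ≈ -9730 J

Adiabatic: TV^(γ−1) = const with γ = 7/5.
T₂ = T₁ (V₁/V₂)^(γ−1) = 272 × (14.6/3.91)^0.4 = 272 × 1.694 = 460.7 K.
W_by = nCᵥ(T₁ − T₂) = (2.48)(20.79)(272 − 460.7) = -9728 J.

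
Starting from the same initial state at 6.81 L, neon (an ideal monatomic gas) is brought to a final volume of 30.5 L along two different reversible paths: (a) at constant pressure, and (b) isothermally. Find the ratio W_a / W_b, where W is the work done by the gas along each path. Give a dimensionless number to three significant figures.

W_a / W_b ≈ 2.32

Path (a) isobaric: W = P₁(V₂ − V₁) → W_a/(P₁V₁) = 3.479.
Path (b) isothermal: W = P₁V₁ ln(V₂/V₁) → W_b/(P₁V₁) = 1.499.
W_a / W_b = 3.479 / 1.499 = 2.32.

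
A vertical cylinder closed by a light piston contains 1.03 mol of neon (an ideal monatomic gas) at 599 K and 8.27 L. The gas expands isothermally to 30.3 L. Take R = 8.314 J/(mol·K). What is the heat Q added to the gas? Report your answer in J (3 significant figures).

Isothermal ⇒ ΔU = 0, so Q = W = nRT ln(V₂/V₁).
Q = (1.03)(8.314)(599) ln(30.3/8.27) = 5129 × 1.299 = 6661 J.

Q ≈ 6660 J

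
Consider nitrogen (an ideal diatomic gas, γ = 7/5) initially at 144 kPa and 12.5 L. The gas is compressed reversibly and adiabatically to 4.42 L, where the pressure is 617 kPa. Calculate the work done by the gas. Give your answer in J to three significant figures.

W ≈ -2320 J

Adiabatic: W = (P₁V₁ − P₂V₂)/(γ − 1) with γ = 7/5.
P₁V₁ = 1800 J, P₂V₂ = 2727 J.
W = (1800 − 2727) / 0.4 = -2318 J.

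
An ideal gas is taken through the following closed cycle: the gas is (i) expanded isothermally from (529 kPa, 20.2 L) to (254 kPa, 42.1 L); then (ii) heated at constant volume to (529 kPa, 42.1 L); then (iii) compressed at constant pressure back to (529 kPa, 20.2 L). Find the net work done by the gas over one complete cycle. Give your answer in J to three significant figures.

Leg (i): W = PᵢVᵢ ln(V_f/Vᵢ) = (10686) ln(42.1/20.2) = 7847 J.
Leg (ii): W = 0.
Leg (iii): W = PΔV = (529)(20.2 − 42.1) = -11585 J.
W_net = 7847 − 11585 = -3738 J.

W_net ≈ -3740 J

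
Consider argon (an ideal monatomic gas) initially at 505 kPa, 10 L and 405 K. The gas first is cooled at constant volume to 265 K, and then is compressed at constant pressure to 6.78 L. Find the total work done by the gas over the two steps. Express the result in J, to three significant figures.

W_total ≈ -1060 J

Step 1 (isochoric): W = 0 (constant volume).
After step 1: P = 330.4 kPa (V unchanged).
Step 2 (isobaric): W = PΔV = (330.4 kPa)(6.78 − 10 L) = -1064 J.
W_total = 0 − 1064 = -1064 J.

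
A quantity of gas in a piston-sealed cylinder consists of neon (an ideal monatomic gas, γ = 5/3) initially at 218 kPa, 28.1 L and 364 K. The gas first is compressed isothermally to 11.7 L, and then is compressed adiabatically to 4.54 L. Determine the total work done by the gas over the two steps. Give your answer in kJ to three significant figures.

W_total ≈ -13.5 kJ

Step 1 (isothermal): W = P₁V₁ ln(V₂/V₁) = (6126) ln(11.7/28.1) = -5367 J.
After step 1: P = 523.6 kPa, V = 11.7 L, T = 364 K.
Step 2 (adiabatic): W = (P₁V₁ − P₂V₂)/(γ−1) = (6126 − 11515)/0.667 = -8083 J.
W_total = -5367 − 8083 = -13451 J.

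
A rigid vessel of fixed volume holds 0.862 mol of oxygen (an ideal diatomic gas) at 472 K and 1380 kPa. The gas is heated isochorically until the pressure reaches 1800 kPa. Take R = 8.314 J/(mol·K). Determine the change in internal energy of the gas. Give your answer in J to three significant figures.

Constant volume ⇒ W = 0, so Q = ΔU = nCᵥΔT with Cᵥ = 5R/2 = 20.79 J/(mol·K).
At constant V, T₂/T₁ = P₂/P₁ ⇒ ΔT = T₁(P₂/P₁ − 1) = 472·(1800/1380 − 1) = 143.7 K.
ΔU = (0.862)(20.79)(143.7) = 2574 J.

ΔU ≈ 2570 J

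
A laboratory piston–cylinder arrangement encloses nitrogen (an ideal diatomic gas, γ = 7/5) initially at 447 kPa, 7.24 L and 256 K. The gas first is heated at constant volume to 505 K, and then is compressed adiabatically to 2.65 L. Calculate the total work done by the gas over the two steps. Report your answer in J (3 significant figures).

Step 1 (isochoric): W = 0 (constant volume).
After step 1: P = 881.8 kPa (V unchanged).
Step 2 (adiabatic): W = (P₁V₁ − P₂V₂)/(γ−1) = (6384 − 9543)/0.4 = -7898 J.
W_total = 0 − 7898 = -7898 J.

W_total ≈ -7900 J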